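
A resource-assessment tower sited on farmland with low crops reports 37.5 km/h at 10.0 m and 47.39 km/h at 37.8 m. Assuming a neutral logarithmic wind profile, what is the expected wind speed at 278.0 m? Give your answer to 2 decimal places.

62.23 km/h

Log law: V ∝ ln(z/z₀). From the pair, with r = V₁/V₂ = 0.79131,
ln z₀ = (ln z₁ − r·ln z₂)/(1 − r) = (2.3026 − 0.79131×3.6323)/0.20869 = -2.7393 → z₀ = 0.06461 m
V₃ = V₁ · ln(z₃/z₀)/ln(z₁/z₀) = 37.5 × 8.3670/5.0419 = 62.2304 km/h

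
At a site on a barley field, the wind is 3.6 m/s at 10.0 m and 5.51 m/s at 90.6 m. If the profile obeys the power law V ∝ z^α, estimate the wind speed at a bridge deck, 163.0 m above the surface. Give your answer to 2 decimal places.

First find α: α = ln(V₂/V₁)/ln(z₂/z₁) = ln(5.51/3.6)/ln(90.6/10.0) = 0.42563/2.20387 = 0.1931
Extrapolate from 90.6 m to 163.0 m: V₃ = 5.51 × (163.0/90.6)^0.1931 = 5.51 × 1.1201 = 6.1718 m/s

6.17 m/s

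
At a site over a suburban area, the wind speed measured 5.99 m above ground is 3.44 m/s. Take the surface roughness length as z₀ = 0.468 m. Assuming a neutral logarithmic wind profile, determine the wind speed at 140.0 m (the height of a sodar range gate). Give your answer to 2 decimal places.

Log law: V(z) ∝ ln(z/z₀), so V₂/V₁ = ln(z₂/z₀) / ln(z₁/z₀).
ln(140.0/0.468) = 5.7009, ln(5.99/0.468) = 2.5494
V₂ = 3.44 × 5.7009/2.5494 = 3.44 × 2.2362 = 7.6925 m/s

7.69 m/s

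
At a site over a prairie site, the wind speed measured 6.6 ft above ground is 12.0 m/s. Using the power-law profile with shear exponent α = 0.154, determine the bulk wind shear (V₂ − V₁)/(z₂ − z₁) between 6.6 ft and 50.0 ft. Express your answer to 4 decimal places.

0.1012 m/s/ft

Power law: V₂ = V₁ · (z₂/z₁)^α = 12.0 × (7.5758)^0.154 = 16.3913 m/s
ΔV/Δz = (16.3913 − 12.0)/(50.0 − 6.6) = 4.3913/43.4000 = 0.10118 m/s/ft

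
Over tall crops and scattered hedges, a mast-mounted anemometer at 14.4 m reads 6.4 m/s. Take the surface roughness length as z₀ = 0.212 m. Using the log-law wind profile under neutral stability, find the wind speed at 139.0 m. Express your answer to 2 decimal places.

9.84 m/s

Log law: V(z) ∝ ln(z/z₀), so V₂/V₁ = ln(z₂/z₀) / ln(z₁/z₀).
ln(139.0/0.212) = 6.4856, ln(14.4/0.212) = 4.2184
V₂ = 6.4 × 6.4856/4.2184 = 6.4 × 1.5375 = 9.8398 m/s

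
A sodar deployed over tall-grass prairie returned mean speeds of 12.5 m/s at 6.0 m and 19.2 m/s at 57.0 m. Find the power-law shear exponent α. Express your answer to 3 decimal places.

Power law: V₂/V₁ = (z₂/z₁)^α ⇒ α = ln(V₂/V₁) / ln(z₂/z₁)
α = ln(19.2/12.5) / ln(57.0/6.0) = ln(1.5360) / ln(9.5000)
  = 0.42918 / 2.25129 = 0.19064

α ≈ 0.191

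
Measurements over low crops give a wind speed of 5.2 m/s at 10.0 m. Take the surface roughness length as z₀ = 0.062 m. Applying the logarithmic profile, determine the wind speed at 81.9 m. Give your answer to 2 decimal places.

Log law: V(z) ∝ ln(z/z₀), so V₂/V₁ = ln(z₂/z₀) / ln(z₁/z₀).
ln(81.9/0.062) = 7.1861, ln(10.0/0.062) = 5.0832
V₂ = 5.2 × 7.1861/5.0832 = 5.2 × 1.4137 = 7.3512 m/s

7.35 m/s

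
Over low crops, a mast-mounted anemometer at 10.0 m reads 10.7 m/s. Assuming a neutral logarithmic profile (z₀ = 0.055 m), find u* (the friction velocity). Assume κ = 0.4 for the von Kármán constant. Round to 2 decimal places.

Log law: V(z) = (u*/κ) · ln(z/z₀) ⇒ u* = κ · V / ln(z/z₀)
u* = 0.4 × 10.7 / ln(10.0/0.055) = 0.4 × 10.7 / 5.2030
   = 4.2800 / 5.2030 = 0.8226 m/s

u* ≈ 0.82 m/s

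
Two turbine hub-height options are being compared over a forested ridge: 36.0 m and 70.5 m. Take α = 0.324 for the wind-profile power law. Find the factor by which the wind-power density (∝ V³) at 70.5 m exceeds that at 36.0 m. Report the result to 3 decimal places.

Speed ratio: V_B/V_A = (z_B/z_A)^α = (70.5/36.0)^0.324 = (1.9583)^0.324 = 1.24329
Power-density ratio: P_B/P_A = (V_B/V_A)³ = (1.24329)³ = 1.92182

1.922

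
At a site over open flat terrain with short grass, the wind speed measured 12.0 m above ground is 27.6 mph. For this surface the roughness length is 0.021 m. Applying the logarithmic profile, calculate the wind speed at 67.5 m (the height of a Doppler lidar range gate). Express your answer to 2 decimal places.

Log law: V(z) ∝ ln(z/z₀), so V₂/V₁ = ln(z₂/z₀) / ln(z₁/z₀).
ln(67.5/0.021) = 8.0754, ln(12.0/0.021) = 6.3481
V₂ = 27.6 × 8.0754/6.3481 = 27.6 × 1.2721 = 35.1095 mph

35.11 mph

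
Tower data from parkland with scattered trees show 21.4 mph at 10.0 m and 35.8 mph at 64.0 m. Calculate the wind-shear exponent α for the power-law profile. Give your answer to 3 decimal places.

Power law: V₂/V₁ = (z₂/z₁)^α ⇒ α = ln(V₂/V₁) / ln(z₂/z₁)
α = ln(35.8/21.4) / ln(64.0/10.0) = ln(1.6729) / ln(6.4000)
  = 0.51456 / 1.85630 = 0.27720

α ≈ 0.277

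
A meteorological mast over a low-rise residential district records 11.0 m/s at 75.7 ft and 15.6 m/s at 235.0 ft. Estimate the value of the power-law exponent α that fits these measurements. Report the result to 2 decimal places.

α ≈ 0.31

Power law: V₂/V₁ = (z₂/z₁)^α ⇒ α = ln(V₂/V₁) / ln(z₂/z₁)
α = ln(15.6/11.0) / ln(235.0/75.7) = ln(1.4182) / ln(3.1044)
  = 0.34938 / 1.13281 = 0.30842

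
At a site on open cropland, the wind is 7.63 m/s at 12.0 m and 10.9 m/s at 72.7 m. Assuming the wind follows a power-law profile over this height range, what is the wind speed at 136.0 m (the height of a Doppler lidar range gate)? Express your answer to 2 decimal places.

First find α: α = ln(V₂/V₁)/ln(z₂/z₁) = ln(10.9/7.63)/ln(72.7/12.0) = 0.35667/1.80143 = 0.1980
Extrapolate from 72.7 m to 136.0 m: V₃ = 10.9 × (136.0/72.7)^0.1980 = 10.9 × 1.1320 = 12.3391 m/s

12.34 m/s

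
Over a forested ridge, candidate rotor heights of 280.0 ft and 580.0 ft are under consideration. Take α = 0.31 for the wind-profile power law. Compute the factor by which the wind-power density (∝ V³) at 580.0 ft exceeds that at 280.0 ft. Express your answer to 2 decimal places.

1.97

Speed ratio: V_B/V_A = (z_B/z_A)^α = (580.0/280.0)^0.31 = (2.0714)^0.31 = 1.25327
Power-density ratio: P_B/P_A = (V_B/V_A)³ = (1.25327)³ = 1.96848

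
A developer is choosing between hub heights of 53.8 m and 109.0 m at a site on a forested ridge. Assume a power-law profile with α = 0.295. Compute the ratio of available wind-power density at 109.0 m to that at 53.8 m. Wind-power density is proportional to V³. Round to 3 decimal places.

Speed ratio: V_B/V_A = (z_B/z_A)^α = (109.0/53.8)^0.295 = (2.0260)^0.295 = 1.23157
Power-density ratio: P_B/P_A = (V_B/V_A)³ = (1.23157)³ = 1.86801

1.868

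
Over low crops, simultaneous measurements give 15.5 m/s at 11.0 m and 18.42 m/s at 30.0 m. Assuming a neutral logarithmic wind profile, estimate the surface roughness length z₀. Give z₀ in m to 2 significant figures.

z₀ ≈ 0.054 m

Log law: V(z) ∝ ln(z/z₀). With r = V₁/V₂ = 15.5/18.42 = 0.84148,
r · ln(z₂/z₀) = ln(z₁/z₀) ⇒ ln z₀ = (ln z₁ − r·ln z₂)/(1 − r)
ln z₀ = (2.39790 − 0.84148×3.40120) / 0.15852 = -2.9279
z₀ = exp(-2.9279) = 0.05351 m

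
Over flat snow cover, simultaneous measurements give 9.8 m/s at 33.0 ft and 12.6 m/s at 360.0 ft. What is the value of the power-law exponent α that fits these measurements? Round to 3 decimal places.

α ≈ 0.105

Power law: V₂/V₁ = (z₂/z₁)^α ⇒ α = ln(V₂/V₁) / ln(z₂/z₁)
α = ln(12.6/9.8) / ln(360.0/33.0) = ln(1.2857) / ln(10.9091)
  = 0.25131 / 2.38960 = 0.10517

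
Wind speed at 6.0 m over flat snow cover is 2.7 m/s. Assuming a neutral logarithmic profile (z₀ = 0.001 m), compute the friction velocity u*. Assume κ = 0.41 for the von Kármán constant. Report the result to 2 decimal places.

Log law: V(z) = (u*/κ) · ln(z/z₀) ⇒ u* = κ · V / ln(z/z₀)
u* = 0.41 × 2.7 / ln(6.0/0.001) = 0.41 × 2.7 / 8.6995
   = 1.1070 / 8.6995 = 0.1272 m/s

u* ≈ 0.13 m/s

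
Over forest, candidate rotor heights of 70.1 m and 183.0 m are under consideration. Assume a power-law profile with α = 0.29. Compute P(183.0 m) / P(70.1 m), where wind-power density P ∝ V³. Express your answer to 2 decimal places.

2.30

Speed ratio: V_B/V_A = (z_B/z_A)^α = (183.0/70.1)^0.29 = (2.6106)^0.29 = 1.32085
Power-density ratio: P_B/P_A = (V_B/V_A)³ = (1.32085)³ = 2.30440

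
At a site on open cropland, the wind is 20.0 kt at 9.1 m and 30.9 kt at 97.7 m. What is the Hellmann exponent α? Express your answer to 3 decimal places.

α ≈ 0.183

Power law: V₂/V₁ = (z₂/z₁)^α ⇒ α = ln(V₂/V₁) / ln(z₂/z₁)
α = ln(30.9/20.0) / ln(97.7/9.1) = ln(1.5450) / ln(10.7363)
  = 0.43502 / 2.37363 = 0.18327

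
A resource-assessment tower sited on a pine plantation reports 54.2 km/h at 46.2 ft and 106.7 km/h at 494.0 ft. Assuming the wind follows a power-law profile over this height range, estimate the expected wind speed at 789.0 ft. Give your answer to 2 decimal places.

First find α: α = ln(V₂/V₁)/ln(z₂/z₁) = ln(106.7/54.2)/ln(494.0/46.2) = 0.67734/2.36956 = 0.2859
Extrapolate from 494.0 ft to 789.0 ft: V₃ = 106.7 × (789.0/494.0)^0.2859 = 106.7 × 1.1432 = 121.9810 km/h

121.98 km/h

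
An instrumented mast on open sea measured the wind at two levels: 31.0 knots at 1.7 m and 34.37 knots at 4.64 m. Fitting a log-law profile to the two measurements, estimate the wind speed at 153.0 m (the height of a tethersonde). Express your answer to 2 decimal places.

46.10 knots

Log law: V ∝ ln(z/z₀). From the pair, with r = V₁/V₂ = 0.90195,
ln z₀ = (ln z₁ − r·ln z₂)/(1 − r) = (0.5306 − 0.90195×1.5347)/0.09805 = -8.7058 → z₀ = 0.0001656 m
V₃ = V₁ · ln(z₃/z₀)/ln(z₁/z₀) = 31.0 × 13.7362/9.2364 = 46.1026 knots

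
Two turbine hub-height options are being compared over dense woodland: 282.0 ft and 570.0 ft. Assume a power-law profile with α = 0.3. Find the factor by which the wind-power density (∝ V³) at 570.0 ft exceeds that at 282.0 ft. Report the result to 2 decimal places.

1.88

Speed ratio: V_B/V_A = (z_B/z_A)^α = (570.0/282.0)^0.3 = (2.0213)^0.3 = 1.23506
Power-density ratio: P_B/P_A = (V_B/V_A)³ = (1.23506)³ = 1.88392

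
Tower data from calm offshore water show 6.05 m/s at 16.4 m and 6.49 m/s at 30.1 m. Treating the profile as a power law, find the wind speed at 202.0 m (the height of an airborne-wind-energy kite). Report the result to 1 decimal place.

8.1 m/s

First find α: α = ln(V₂/V₁)/ln(z₂/z₁) = ln(6.49/6.05)/ln(30.1/16.4) = 0.07020/0.60724 = 0.1156
Extrapolate from 30.1 m to 202.0 m: V₃ = 6.49 × (202.0/30.1)^0.1156 = 6.49 × 1.2462 = 8.0878 m/s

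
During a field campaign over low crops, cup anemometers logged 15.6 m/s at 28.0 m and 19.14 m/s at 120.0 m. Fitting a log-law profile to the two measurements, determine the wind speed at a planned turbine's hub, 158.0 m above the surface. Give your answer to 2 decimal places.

19.81 m/s

Log law: V ∝ ln(z/z₀). From the pair, with r = V₁/V₂ = 0.81505,
ln z₀ = (ln z₁ − r·ln z₂)/(1 − r) = (3.3322 − 0.81505×4.7875)/0.18495 = -3.0809 → z₀ = 0.04592 m
V₃ = V₁ · ln(z₃/z₀)/ln(z₁/z₀) = 15.6 × 8.1435/6.4131 = 19.8092 m/s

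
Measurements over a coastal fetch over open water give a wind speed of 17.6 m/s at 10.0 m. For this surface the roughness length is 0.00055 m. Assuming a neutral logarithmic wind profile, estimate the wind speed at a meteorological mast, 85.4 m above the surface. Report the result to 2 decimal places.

21.45 m/s

Log law: V(z) ∝ ln(z/z₀), so V₂/V₁ = ln(z₂/z₀) / ln(z₁/z₀).
ln(85.4/0.00055) = 11.9529, ln(10.0/0.00055) = 9.8082
V₂ = 17.6 × 11.9529/9.8082 = 17.6 × 1.2187 = 21.4486 m/s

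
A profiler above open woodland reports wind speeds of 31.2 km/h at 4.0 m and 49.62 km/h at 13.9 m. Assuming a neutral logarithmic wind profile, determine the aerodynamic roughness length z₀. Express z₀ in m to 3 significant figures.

z₀ ≈ 0.485 m

Log law: V(z) ∝ ln(z/z₀). With r = V₁/V₂ = 31.2/49.62 = 0.62878,
r · ln(z₂/z₀) = ln(z₁/z₀) ⇒ ln z₀ = (ln z₁ − r·ln z₂)/(1 − r)
ln z₀ = (1.38629 − 0.62878×2.63189) / 0.37122 = -0.7235
z₀ = exp(-0.7235) = 0.4850 m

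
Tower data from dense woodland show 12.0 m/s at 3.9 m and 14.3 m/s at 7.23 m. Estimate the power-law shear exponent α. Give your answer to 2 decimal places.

α ≈ 0.28

Power law: V₂/V₁ = (z₂/z₁)^α ⇒ α = ln(V₂/V₁) / ln(z₂/z₁)
α = ln(14.3/12.0) / ln(7.23/3.9) = ln(1.1917) / ln(1.8538)
  = 0.17535 / 0.61726 = 0.28408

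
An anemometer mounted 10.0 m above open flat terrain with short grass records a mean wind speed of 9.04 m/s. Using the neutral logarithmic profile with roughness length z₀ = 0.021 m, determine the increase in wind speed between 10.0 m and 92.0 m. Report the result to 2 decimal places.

3.25 m/s

Log law: V₂ = V₁ · ln(z₂/z₀)/ln(z₁/z₀) = 9.04 × 8.3850/6.1658 = 12.2937 m/s
ΔV = 12.2937 − 9.04 = 3.2537 m/s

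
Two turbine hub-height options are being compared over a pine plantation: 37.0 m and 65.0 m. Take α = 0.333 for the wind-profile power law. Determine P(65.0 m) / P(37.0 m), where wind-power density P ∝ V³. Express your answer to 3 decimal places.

Speed ratio: V_B/V_A = (z_B/z_A)^α = (65.0/37.0)^0.333 = (1.7568)^0.333 = 1.20639
Power-density ratio: P_B/P_A = (V_B/V_A)³ = (1.20639)³ = 1.75577

1.756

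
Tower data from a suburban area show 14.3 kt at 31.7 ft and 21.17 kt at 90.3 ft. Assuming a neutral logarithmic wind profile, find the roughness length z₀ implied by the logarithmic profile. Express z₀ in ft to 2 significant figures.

z₀ ≈ 3.6 ft

Log law: V(z) ∝ ln(z/z₀). With r = V₁/V₂ = 14.3/21.17 = 0.67548,
r · ln(z₂/z₀) = ln(z₁/z₀) ⇒ ln z₀ = (ln z₁ − r·ln z₂)/(1 − r)
ln z₀ = (3.45632 − 0.67548×4.50314) / 0.32452 = 1.2773
z₀ = exp(1.2773) = 3.587 ft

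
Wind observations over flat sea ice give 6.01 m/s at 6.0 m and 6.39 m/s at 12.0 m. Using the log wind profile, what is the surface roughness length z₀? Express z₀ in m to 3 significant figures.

z₀ ≈ 0.000104 m

Log law: V(z) ∝ ln(z/z₀). With r = V₁/V₂ = 6.01/6.39 = 0.94053,
r · ln(z₂/z₀) = ln(z₁/z₀) ⇒ ln z₀ = (ln z₁ − r·ln z₂)/(1 − r)
ln z₀ = (1.79176 − 0.94053×2.48491) / 0.05947 = -9.1709
z₀ = exp(-9.1709) = 0.0001040 m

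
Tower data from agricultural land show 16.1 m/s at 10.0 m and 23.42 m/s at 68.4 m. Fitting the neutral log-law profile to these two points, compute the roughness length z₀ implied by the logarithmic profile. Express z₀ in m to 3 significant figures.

z₀ ≈ 0.146 m

Log law: V(z) ∝ ln(z/z₀). With r = V₁/V₂ = 16.1/23.42 = 0.68745,
r · ln(z₂/z₀) = ln(z₁/z₀) ⇒ ln z₀ = (ln z₁ − r·ln z₂)/(1 − r)
ln z₀ = (2.30259 − 0.68745×4.22537) / 0.31255 = -1.9265
z₀ = exp(-1.9265) = 0.1457 m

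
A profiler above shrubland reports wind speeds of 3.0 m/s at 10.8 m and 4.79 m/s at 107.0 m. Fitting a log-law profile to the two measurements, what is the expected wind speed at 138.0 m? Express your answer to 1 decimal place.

Log law: V ∝ ln(z/z₀). From the pair, with r = V₁/V₂ = 0.62630,
ln z₀ = (ln z₁ − r·ln z₂)/(1 − r) = (2.3795 − 0.62630×4.6728)/0.37370 = -1.4639 → z₀ = 0.2313 m
V₃ = V₁ · ln(z₃/z₀)/ln(z₁/z₀) = 3.0 × 6.3912/3.8435 = 4.9886 m/s

5.0 m/s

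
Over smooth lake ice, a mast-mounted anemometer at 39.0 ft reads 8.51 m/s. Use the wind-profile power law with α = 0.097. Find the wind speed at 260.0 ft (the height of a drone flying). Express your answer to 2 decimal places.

Power-law profile: V₂ = V₁ · (z₂/z₁)^α
V₂ = 8.51 × (260.0/39.0)^0.097 = 8.51 × (6.6667)^0.097
    = 8.51 × 1.2020 = 10.2294 m/s

10.23 m/s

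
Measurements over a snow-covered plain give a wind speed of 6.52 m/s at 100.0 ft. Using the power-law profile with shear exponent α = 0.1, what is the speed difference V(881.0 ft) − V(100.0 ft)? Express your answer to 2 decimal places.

Power law: V₂ = V₁ · (z₂/z₁)^α = 6.52 × (8.8100)^0.1 = 8.1049 m/s
ΔV = 8.1049 − 6.52 = 1.5849 m/s

1.58 m/s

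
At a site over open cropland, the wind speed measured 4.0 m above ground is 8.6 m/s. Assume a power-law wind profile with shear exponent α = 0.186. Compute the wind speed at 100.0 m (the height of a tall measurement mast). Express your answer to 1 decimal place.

15.7 m/s

Power-law profile: V₂ = V₁ · (z₂/z₁)^α
V₂ = 8.6 × (100.0/4.0)^0.186 = 8.6 × (25.0000)^0.186
    = 8.6 × 1.8198 = 15.6500 m/s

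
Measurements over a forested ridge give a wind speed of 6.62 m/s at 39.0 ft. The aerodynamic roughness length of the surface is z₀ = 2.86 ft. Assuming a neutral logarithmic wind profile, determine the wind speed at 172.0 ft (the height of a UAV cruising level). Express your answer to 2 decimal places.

10.38 m/s

Log law: V(z) ∝ ln(z/z₀), so V₂/V₁ = ln(z₂/z₀) / ln(z₁/z₀).
ln(172.0/2.86) = 4.0967, ln(39.0/2.86) = 2.6127
V₂ = 6.62 × 4.0967/2.6127 = 6.62 × 1.5680 = 10.3799 m/s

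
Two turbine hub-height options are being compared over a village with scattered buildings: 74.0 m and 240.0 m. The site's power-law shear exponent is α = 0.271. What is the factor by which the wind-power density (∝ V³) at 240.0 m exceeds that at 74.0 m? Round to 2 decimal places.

Speed ratio: V_B/V_A = (z_B/z_A)^α = (240.0/74.0)^0.271 = (3.2432)^0.271 = 1.37555
Power-density ratio: P_B/P_A = (V_B/V_A)³ = (1.37555)³ = 2.60271

2.60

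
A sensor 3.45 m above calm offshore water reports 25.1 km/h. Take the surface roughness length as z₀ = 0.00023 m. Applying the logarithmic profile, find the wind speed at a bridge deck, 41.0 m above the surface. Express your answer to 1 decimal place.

31.6 km/h

Log law: V(z) ∝ ln(z/z₀), so V₂/V₁ = ln(z₂/z₀) / ln(z₁/z₀).
ln(41.0/0.00023) = 12.0910, ln(3.45/0.00023) = 9.6158
V₂ = 25.1 × 12.0910/9.6158 = 25.1 × 1.2574 = 31.5610 km/h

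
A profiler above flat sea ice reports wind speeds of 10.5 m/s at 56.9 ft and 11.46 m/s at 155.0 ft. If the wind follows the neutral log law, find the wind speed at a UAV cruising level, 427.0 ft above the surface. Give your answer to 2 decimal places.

Log law: V ∝ ln(z/z₀). From the pair, with r = V₁/V₂ = 0.91623,
ln z₀ = (ln z₁ − r·ln z₂)/(1 − r) = (4.0413 − 0.91623×5.0434)/0.08377 = -6.9195 → z₀ = 0.0009883 ft
V₃ = V₁ · ln(z₃/z₀)/ln(z₁/z₀) = 10.5 × 12.9763/10.9608 = 12.4308 m/s

12.43 m/s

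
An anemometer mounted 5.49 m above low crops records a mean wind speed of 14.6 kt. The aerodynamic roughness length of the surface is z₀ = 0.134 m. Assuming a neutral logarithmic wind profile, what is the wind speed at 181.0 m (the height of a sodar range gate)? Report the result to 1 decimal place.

28.3 kt

Log law: V(z) ∝ ln(z/z₀), so V₂/V₁ = ln(z₂/z₀) / ln(z₁/z₀).
ln(181.0/0.134) = 7.2084, ln(5.49/0.134) = 3.7128
V₂ = 14.6 × 7.2084/3.7128 = 14.6 × 1.9415 = 28.3456 kt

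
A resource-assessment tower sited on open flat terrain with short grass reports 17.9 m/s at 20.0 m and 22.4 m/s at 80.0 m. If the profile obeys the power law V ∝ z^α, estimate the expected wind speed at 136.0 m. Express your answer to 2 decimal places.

First find α: α = ln(V₂/V₁)/ln(z₂/z₁) = ln(22.4/17.9)/ln(80.0/20.0) = 0.22426/1.38629 = 0.1618
Extrapolate from 80.0 m to 136.0 m: V₃ = 22.4 × (136.0/80.0)^0.1618 = 22.4 × 1.0896 = 24.4077 m/s

24.41 m/s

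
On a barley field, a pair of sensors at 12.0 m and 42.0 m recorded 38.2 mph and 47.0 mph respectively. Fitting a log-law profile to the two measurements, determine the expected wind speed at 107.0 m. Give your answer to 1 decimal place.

53.6 mph

Log law: V ∝ ln(z/z₀). From the pair, with r = V₁/V₂ = 0.81277,
ln z₀ = (ln z₁ − r·ln z₂)/(1 − r) = (2.4849 − 0.81277×3.7377)/0.18723 = -2.9532 → z₀ = 0.05217 m
V₃ = V₁ · ln(z₃/z₀)/ln(z₁/z₀) = 38.2 × 7.6261/5.4381 = 53.5690 mph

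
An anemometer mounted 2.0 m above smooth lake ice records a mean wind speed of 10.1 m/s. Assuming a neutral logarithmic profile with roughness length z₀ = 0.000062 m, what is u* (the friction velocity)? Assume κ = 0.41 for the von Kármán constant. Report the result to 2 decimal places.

u* ≈ 0.40 m/s

Log law: V(z) = (u*/κ) · ln(z/z₀) ⇒ u* = κ · V / ln(z/z₀)
u* = 0.41 × 10.1 / ln(2.0/0.000062) = 0.41 × 10.1 / 10.3815
   = 4.1410 / 10.3815 = 0.3989 m/s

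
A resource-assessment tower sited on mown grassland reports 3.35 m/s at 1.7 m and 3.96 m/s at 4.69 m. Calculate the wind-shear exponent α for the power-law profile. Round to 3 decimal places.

Power law: V₂/V₁ = (z₂/z₁)^α ⇒ α = ln(V₂/V₁) / ln(z₂/z₁)
α = ln(3.96/3.35) / ln(4.69/1.7) = ln(1.1821) / ln(2.7588)
  = 0.16728 / 1.01480 = 0.16484

α ≈ 0.165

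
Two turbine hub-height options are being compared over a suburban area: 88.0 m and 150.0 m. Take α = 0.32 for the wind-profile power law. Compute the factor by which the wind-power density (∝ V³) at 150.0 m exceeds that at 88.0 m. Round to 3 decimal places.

1.669

Speed ratio: V_B/V_A = (z_B/z_A)^α = (150.0/88.0)^0.32 = (1.7045)^0.32 = 1.18608
Power-density ratio: P_B/P_A = (V_B/V_A)³ = (1.18608)³ = 1.66857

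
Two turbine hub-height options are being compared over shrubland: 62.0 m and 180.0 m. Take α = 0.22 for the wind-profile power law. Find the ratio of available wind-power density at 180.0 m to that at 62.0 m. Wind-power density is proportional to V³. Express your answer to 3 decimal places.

Speed ratio: V_B/V_A = (z_B/z_A)^α = (180.0/62.0)^0.22 = (2.9032)^0.22 = 1.26425
Power-density ratio: P_B/P_A = (V_B/V_A)³ = (1.26425)³ = 2.02070

2.021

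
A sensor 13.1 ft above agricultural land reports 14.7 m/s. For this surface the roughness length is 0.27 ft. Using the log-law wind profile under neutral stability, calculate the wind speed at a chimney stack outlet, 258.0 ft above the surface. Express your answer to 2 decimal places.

Log law: V(z) ∝ ln(z/z₀), so V₂/V₁ = ln(z₂/z₀) / ln(z₁/z₀).
ln(258.0/0.27) = 6.8623, ln(13.1/0.27) = 3.8819
V₂ = 14.7 × 6.8623/3.8819 = 14.7 × 1.7677 = 25.9859 m/s

25.99 m/s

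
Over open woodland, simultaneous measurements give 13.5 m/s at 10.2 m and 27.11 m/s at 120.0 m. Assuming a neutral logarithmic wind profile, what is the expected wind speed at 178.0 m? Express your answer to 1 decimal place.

29.3 m/s

Log law: V ∝ ln(z/z₀). From the pair, with r = V₁/V₂ = 0.49797,
ln z₀ = (ln z₁ − r·ln z₂)/(1 − r) = (2.3224 − 0.49797×4.7875)/0.50203 = -0.1228 → z₀ = 0.8844 m
V₃ = V₁ · ln(z₃/z₀)/ln(z₁/z₀) = 13.5 × 5.3046/2.4452 = 29.2869 m/s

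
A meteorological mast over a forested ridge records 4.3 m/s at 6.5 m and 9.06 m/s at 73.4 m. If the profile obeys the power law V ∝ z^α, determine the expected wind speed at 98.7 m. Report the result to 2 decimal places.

First find α: α = ln(V₂/V₁)/ln(z₂/z₁) = ln(9.06/4.3)/ln(73.4/6.5) = 0.74525/2.42412 = 0.3074
Extrapolate from 73.4 m to 98.7 m: V₃ = 9.06 × (98.7/73.4)^0.3074 = 9.06 × 1.0953 = 9.9236 m/s

9.92 m/s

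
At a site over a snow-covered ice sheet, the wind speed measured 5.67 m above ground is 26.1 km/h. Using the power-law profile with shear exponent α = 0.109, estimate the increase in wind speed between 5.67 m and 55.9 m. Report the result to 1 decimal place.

Power law: V₂ = V₁ · (z₂/z₁)^α = 26.1 × (9.8589)^0.109 = 33.4941 km/h
ΔV = 33.4941 − 26.1 = 7.3941 km/h

7.4 km/h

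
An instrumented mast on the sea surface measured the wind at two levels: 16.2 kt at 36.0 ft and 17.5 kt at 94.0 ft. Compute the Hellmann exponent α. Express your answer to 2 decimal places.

Power law: V₂/V₁ = (z₂/z₁)^α ⇒ α = ln(V₂/V₁) / ln(z₂/z₁)
α = ln(17.5/16.2) / ln(94.0/36.0) = ln(1.0802) / ln(2.6111)
  = 0.07719 / 0.95978 = 0.08042

α ≈ 0.08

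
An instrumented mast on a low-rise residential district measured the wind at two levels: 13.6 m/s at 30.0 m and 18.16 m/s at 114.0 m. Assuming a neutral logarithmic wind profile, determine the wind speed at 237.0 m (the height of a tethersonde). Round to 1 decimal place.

Log law: V ∝ ln(z/z₀). From the pair, with r = V₁/V₂ = 0.74890,
ln z₀ = (ln z₁ − r·ln z₂)/(1 − r) = (3.4012 − 0.74890×4.7362)/0.25110 = -0.5804 → z₀ = 0.5597 m
V₃ = V₁ · ln(z₃/z₀)/ln(z₁/z₀) = 13.6 × 6.0484/3.9816 = 20.6598 m/s

20.7 m/s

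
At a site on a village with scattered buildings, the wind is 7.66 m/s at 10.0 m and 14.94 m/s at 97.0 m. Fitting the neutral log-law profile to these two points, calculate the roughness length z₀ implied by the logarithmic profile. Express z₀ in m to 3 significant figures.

Log law: V(z) ∝ ln(z/z₀). With r = V₁/V₂ = 7.66/14.94 = 0.51272,
r · ln(z₂/z₀) = ln(z₁/z₀) ⇒ ln z₀ = (ln z₁ − r·ln z₂)/(1 − r)
ln z₀ = (2.30259 − 0.51272×4.57471) / 0.48728 = -0.0881
z₀ = exp(-0.0881) = 0.9156 m

z₀ ≈ 0.916 m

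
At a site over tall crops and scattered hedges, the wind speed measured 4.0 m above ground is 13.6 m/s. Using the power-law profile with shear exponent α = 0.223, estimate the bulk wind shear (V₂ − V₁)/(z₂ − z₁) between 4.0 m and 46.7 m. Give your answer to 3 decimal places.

Power law: V₂ = V₁ · (z₂/z₁)^α = 13.6 × (11.6750)^0.223 = 23.5254 m/s
ΔV/Δz = (23.5254 − 13.6)/(46.7 − 4.0) = 9.9254/42.7000 = 0.23245 m/s/m

0.232 m/s/m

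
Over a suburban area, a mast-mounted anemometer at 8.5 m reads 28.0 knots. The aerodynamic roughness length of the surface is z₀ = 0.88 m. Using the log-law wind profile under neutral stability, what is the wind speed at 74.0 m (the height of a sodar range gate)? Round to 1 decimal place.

54.7 knots

Log law: V(z) ∝ ln(z/z₀), so V₂/V₁ = ln(z₂/z₀) / ln(z₁/z₀).
ln(74.0/0.88) = 4.4319, ln(8.5/0.88) = 2.2679
V₂ = 28.0 × 4.4319/2.2679 = 28.0 × 1.9542 = 54.7172 knots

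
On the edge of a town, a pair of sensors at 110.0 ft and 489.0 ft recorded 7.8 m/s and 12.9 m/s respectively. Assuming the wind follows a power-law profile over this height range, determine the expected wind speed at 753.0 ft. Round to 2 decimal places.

14.92 m/s

First find α: α = ln(V₂/V₁)/ln(z₂/z₁) = ln(12.9/7.8)/ln(489.0/110.0) = 0.50310/1.49188 = 0.3372
Extrapolate from 489.0 ft to 753.0 ft: V₃ = 12.9 × (753.0/489.0)^0.3372 = 12.9 × 1.1567 = 14.9216 m/s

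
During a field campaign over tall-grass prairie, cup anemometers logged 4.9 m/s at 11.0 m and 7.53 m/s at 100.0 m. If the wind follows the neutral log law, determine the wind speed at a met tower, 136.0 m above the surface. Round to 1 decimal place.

7.9 m/s

Log law: V ∝ ln(z/z₀). From the pair, with r = V₁/V₂ = 0.65073,
ln z₀ = (ln z₁ − r·ln z₂)/(1 − r) = (2.3979 − 0.65073×4.6052)/0.34927 = -1.7145 → z₀ = 0.1801 m
V₃ = V₁ · ln(z₃/z₀)/ln(z₁/z₀) = 4.9 × 6.6272/4.1124 = 7.8964 m/s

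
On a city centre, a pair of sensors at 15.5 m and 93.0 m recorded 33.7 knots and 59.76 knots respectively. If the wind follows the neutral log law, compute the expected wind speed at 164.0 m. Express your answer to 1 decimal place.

68.0 knots

Log law: V ∝ ln(z/z₀). From the pair, with r = V₁/V₂ = 0.56392,
ln z₀ = (ln z₁ − r·ln z₂)/(1 − r) = (2.7408 − 0.56392×4.5326)/0.43608 = 0.4238 → z₀ = 1.528 m
V₃ = V₁ · ln(z₃/z₀)/ln(z₁/z₀) = 33.7 × 4.6761/2.3170 = 68.0105 knots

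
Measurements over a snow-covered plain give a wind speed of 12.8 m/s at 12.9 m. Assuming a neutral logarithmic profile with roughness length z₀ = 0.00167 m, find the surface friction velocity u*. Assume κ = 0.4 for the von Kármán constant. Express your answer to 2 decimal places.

u* ≈ 0.57 m/s

Log law: V(z) = (u*/κ) · ln(z/z₀) ⇒ u* = κ · V / ln(z/z₀)
u* = 0.4 × 12.8 / ln(12.9/0.00167) = 0.4 × 12.8 / 8.9522
   = 5.1200 / 8.9522 = 0.5719 m/s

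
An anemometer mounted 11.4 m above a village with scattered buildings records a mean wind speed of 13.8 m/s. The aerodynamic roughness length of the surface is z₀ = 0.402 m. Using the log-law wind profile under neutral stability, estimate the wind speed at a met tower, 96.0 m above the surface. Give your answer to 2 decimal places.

22.59 m/s

Log law: V(z) ∝ ln(z/z₀), so V₂/V₁ = ln(z₂/z₀) / ln(z₁/z₀).
ln(96.0/0.402) = 5.4757, ln(11.4/0.402) = 3.3449
V₂ = 13.8 × 5.4757/3.3449 = 13.8 × 1.6370 = 22.5907 m/s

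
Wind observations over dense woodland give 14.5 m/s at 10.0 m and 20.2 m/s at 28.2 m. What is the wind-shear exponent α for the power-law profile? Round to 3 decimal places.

α ≈ 0.320

Power law: V₂/V₁ = (z₂/z₁)^α ⇒ α = ln(V₂/V₁) / ln(z₂/z₁)
α = ln(20.2/14.5) / ln(28.2/10.0) = ln(1.3931) / ln(2.8200)
  = 0.33153 / 1.03674 = 0.31979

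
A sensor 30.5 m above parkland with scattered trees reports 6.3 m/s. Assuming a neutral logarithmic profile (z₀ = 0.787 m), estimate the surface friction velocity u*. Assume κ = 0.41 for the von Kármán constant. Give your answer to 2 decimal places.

Log law: V(z) = (u*/κ) · ln(z/z₀) ⇒ u* = κ · V / ln(z/z₀)
u* = 0.41 × 6.3 / ln(30.5/0.787) = 0.41 × 6.3 / 3.6573
   = 2.5830 / 3.6573 = 0.7063 m/s

u* ≈ 0.71 m/s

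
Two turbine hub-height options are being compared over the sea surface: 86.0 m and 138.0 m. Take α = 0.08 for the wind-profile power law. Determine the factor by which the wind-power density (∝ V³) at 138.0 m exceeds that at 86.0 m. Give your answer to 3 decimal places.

1.120

Speed ratio: V_B/V_A = (z_B/z_A)^α = (138.0/86.0)^0.08 = (1.6047)^0.08 = 1.03856
Power-density ratio: P_B/P_A = (V_B/V_A)³ = (1.03856)³ = 1.12019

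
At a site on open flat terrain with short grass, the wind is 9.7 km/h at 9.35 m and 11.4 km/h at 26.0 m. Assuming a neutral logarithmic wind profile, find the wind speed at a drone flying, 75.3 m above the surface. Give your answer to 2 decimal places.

13.17 km/h

Log law: V ∝ ln(z/z₀). From the pair, with r = V₁/V₂ = 0.85088,
ln z₀ = (ln z₁ − r·ln z₂)/(1 − r) = (2.2354 − 0.85088×3.2581)/0.14912 = -3.6001 → z₀ = 0.02732 m
V₃ = V₁ · ln(z₃/z₀)/ln(z₁/z₀) = 9.7 × 7.9216/5.8355 = 13.1676 km/h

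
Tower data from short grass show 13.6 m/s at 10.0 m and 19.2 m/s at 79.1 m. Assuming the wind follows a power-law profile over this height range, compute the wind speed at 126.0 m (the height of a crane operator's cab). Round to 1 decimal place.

First find α: α = ln(V₂/V₁)/ln(z₂/z₁) = ln(19.2/13.6)/ln(79.1/10.0) = 0.34484/2.06813 = 0.1667
Extrapolate from 79.1 m to 126.0 m: V₃ = 19.2 × (126.0/79.1)^0.1667 = 19.2 × 1.0807 = 20.7499 m/s

20.7 m/s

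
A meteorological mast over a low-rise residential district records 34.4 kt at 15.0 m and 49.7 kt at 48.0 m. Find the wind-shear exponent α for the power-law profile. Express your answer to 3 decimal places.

Power law: V₂/V₁ = (z₂/z₁)^α ⇒ α = ln(V₂/V₁) / ln(z₂/z₁)
α = ln(49.7/34.4) / ln(48.0/15.0) = ln(1.4448) / ln(3.2000)
  = 0.36795 / 1.16315 = 0.31634

α ≈ 0.316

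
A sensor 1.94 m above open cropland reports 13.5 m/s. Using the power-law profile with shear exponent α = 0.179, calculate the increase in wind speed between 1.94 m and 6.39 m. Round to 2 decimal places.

Power law: V₂ = V₁ · (z₂/z₁)^α = 13.5 × (3.2938)^0.179 = 16.7110 m/s
ΔV = 16.7110 − 13.5 = 3.2110 m/s

3.21 m/s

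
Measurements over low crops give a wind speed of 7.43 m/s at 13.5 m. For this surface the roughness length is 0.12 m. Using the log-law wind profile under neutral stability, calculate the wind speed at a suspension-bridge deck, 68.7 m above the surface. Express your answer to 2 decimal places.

9.99 m/s

Log law: V(z) ∝ ln(z/z₀), so V₂/V₁ = ln(z₂/z₀) / ln(z₁/z₀).
ln(68.7/0.12) = 6.3500, ln(13.5/0.12) = 4.7230
V₂ = 7.43 × 6.3500/4.7230 = 7.43 × 1.3445 = 9.9896 m/s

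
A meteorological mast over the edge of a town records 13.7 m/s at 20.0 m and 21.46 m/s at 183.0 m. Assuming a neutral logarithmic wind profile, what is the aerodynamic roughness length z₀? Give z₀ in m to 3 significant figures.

Log law: V(z) ∝ ln(z/z₀). With r = V₁/V₂ = 13.7/21.46 = 0.63840,
r · ln(z₂/z₀) = ln(z₁/z₀) ⇒ ln z₀ = (ln z₁ − r·ln z₂)/(1 − r)
ln z₀ = (2.99573 − 0.63840×5.20949) / 0.36160 = -0.9126
z₀ = exp(-0.9126) = 0.4015 m

z₀ ≈ 0.401 m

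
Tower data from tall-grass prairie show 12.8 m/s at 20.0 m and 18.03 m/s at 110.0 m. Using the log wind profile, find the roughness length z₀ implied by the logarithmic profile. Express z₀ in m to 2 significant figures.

Log law: V(z) ∝ ln(z/z₀). With r = V₁/V₂ = 12.8/18.03 = 0.70993,
r · ln(z₂/z₀) = ln(z₁/z₀) ⇒ ln z₀ = (ln z₁ − r·ln z₂)/(1 − r)
ln z₀ = (2.99573 − 0.70993×4.70048) / 0.29007 = -1.1765
z₀ = exp(-1.1765) = 0.3084 m

z₀ ≈ 0.31 m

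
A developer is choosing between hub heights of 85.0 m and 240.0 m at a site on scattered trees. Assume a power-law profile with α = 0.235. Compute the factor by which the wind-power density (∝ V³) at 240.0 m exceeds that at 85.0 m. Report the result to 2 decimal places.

Speed ratio: V_B/V_A = (z_B/z_A)^α = (240.0/85.0)^0.235 = (2.8235)^0.235 = 1.27625
Power-density ratio: P_B/P_A = (V_B/V_A)³ = (1.27625)³ = 2.07878

2.08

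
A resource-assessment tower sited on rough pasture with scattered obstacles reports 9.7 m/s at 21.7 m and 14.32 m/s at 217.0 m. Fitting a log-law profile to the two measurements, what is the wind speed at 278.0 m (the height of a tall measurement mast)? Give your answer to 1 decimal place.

Log law: V ∝ ln(z/z₀). From the pair, with r = V₁/V₂ = 0.67737,
ln z₀ = (ln z₁ − r·ln z₂)/(1 − r) = (3.0773 − 0.67737×5.3799)/0.32263 = -1.7571 → z₀ = 0.1725 m
V₃ = V₁ · ln(z₃/z₀)/ln(z₁/z₀) = 9.7 × 7.3847/4.8344 = 14.8170 m/s

14.8 m/s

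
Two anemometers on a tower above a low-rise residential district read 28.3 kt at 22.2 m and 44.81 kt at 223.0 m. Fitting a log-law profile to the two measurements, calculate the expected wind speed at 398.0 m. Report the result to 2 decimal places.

Log law: V ∝ ln(z/z₀). From the pair, with r = V₁/V₂ = 0.63156,
ln z₀ = (ln z₁ − r·ln z₂)/(1 − r) = (3.1001 − 0.63156×5.4072)/0.36844 = -0.8545 → z₀ = 0.4255 m
V₃ = V₁ · ln(z₃/z₀)/ln(z₁/z₀) = 28.3 × 6.8410/3.9546 = 48.9555 kt

48.96 kt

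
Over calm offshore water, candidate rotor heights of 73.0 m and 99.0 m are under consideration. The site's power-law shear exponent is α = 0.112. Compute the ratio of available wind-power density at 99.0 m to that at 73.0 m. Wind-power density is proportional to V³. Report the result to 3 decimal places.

1.108

Speed ratio: V_B/V_A = (z_B/z_A)^α = (99.0/73.0)^0.112 = (1.3562)^0.112 = 1.03471
Power-density ratio: P_B/P_A = (V_B/V_A)³ = (1.03471)³ = 1.10779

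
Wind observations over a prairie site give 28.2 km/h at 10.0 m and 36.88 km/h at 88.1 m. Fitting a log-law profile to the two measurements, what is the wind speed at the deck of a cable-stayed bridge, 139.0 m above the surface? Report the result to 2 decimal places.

38.70 km/h

Log law: V ∝ ln(z/z₀). From the pair, with r = V₁/V₂ = 0.76464,
ln z₀ = (ln z₁ − r·ln z₂)/(1 − r) = (2.3026 − 0.76464×4.4785)/0.23536 = -4.7665 → z₀ = 0.008510 m
V₃ = V₁ · ln(z₃/z₀)/ln(z₁/z₀) = 28.2 × 9.7010/7.0691 = 38.6991 km/h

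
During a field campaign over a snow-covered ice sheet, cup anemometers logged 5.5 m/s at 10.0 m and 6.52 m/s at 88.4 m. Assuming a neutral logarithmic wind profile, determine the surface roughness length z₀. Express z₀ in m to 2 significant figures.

z₀ ≈ 0.000079 m

Log law: V(z) ∝ ln(z/z₀). With r = V₁/V₂ = 5.5/6.52 = 0.84356,
r · ln(z₂/z₀) = ln(z₁/z₀) ⇒ ln z₀ = (ln z₁ − r·ln z₂)/(1 − r)
ln z₀ = (2.30259 − 0.84356×4.48187) / 0.15644 = -9.4485
z₀ = exp(-9.4485) = 0.00007881 m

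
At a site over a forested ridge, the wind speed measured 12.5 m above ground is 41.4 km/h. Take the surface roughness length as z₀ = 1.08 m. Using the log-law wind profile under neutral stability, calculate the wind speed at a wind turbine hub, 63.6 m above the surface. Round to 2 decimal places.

68.90 km/h

Log law: V(z) ∝ ln(z/z₀), so V₂/V₁ = ln(z₂/z₀) / ln(z₁/z₀).
ln(63.6/1.08) = 4.0757, ln(12.5/1.08) = 2.4488
V₂ = 41.4 × 4.0757/2.4488 = 41.4 × 1.6644 = 68.9049 km/h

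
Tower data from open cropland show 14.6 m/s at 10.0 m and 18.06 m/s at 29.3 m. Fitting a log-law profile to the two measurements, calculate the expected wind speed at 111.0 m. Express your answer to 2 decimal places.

Log law: V ∝ ln(z/z₀). From the pair, with r = V₁/V₂ = 0.80842,
ln z₀ = (ln z₁ − r·ln z₂)/(1 − r) = (2.3026 − 0.80842×3.3776)/0.19158 = -2.2336 → z₀ = 0.1071 m
V₃ = V₁ · ln(z₃/z₀)/ln(z₁/z₀) = 14.6 × 6.9431/4.5361 = 22.3470 m/s

22.35 m/s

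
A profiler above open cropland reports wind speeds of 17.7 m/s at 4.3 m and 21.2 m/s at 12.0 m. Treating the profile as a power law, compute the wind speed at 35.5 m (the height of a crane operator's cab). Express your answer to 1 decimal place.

First find α: α = ln(V₂/V₁)/ln(z₂/z₁) = ln(21.2/17.7)/ln(12.0/4.3) = 0.18044/1.02629 = 0.1758
Extrapolate from 12.0 m to 35.5 m: V₃ = 21.2 × (35.5/12.0)^0.1758 = 21.2 × 1.2101 = 25.6539 m/s

25.7 m/s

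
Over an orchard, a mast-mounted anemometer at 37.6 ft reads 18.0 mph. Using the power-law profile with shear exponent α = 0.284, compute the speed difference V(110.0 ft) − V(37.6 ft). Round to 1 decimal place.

6.4 mph

Power law: V₂ = V₁ · (z₂/z₁)^α = 18.0 × (2.9255)^0.284 = 24.4160 mph
ΔV = 24.4160 − 18.0 = 6.4160 mph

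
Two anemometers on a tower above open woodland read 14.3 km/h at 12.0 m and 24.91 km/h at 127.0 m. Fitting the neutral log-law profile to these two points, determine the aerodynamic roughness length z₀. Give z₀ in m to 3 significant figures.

Log law: V(z) ∝ ln(z/z₀). With r = V₁/V₂ = 14.3/24.91 = 0.57407,
r · ln(z₂/z₀) = ln(z₁/z₀) ⇒ ln z₀ = (ln z₁ − r·ln z₂)/(1 − r)
ln z₀ = (2.48491 − 0.57407×4.84419) / 0.42593 = -0.6949
z₀ = exp(-0.6949) = 0.4991 m

z₀ ≈ 0.499 m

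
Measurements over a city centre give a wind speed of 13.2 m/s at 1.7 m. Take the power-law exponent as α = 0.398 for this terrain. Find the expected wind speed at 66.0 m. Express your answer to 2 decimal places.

Power-law profile: V₂ = V₁ · (z₂/z₁)^α
V₂ = 13.2 × (66.0/1.7)^0.398 = 13.2 × (38.8235)^0.398
    = 13.2 × 4.2900 = 56.6283 m/s

56.63 m/s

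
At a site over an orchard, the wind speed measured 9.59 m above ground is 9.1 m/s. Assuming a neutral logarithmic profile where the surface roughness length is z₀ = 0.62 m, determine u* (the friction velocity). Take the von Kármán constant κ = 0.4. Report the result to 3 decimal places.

u* ≈ 1.329 m/s

Log law: V(z) = (u*/κ) · ln(z/z₀) ⇒ u* = κ · V / ln(z/z₀)
u* = 0.4 × 9.1 / ln(9.59/0.62) = 0.4 × 9.1 / 2.7388
   = 3.6400 / 2.7388 = 1.3291 m/s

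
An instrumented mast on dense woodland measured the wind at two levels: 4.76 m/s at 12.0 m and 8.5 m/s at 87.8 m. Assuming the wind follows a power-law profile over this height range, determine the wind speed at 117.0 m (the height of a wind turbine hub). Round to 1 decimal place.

9.2 m/s

First find α: α = ln(V₂/V₁)/ln(z₂/z₁) = ln(8.5/4.76)/ln(87.8/12.0) = 0.57982/1.99015 = 0.2913
Extrapolate from 87.8 m to 117.0 m: V₃ = 8.5 × (117.0/87.8)^0.2913 = 8.5 × 1.0872 = 9.2416 m/s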